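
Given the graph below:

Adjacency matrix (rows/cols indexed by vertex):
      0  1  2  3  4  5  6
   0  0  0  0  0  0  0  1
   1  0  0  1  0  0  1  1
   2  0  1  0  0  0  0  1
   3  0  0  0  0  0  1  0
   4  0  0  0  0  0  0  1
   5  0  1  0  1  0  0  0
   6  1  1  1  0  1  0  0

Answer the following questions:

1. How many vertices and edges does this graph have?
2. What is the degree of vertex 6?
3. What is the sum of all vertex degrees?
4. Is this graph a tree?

Count: 7 vertices, 7 edges.
Vertex 6 has neighbors [0, 1, 2, 4], degree = 4.
Handshaking lemma: 2 * 7 = 14.
A tree on 7 vertices has 6 edges. This graph has 7 edges (1 extra). Not a tree.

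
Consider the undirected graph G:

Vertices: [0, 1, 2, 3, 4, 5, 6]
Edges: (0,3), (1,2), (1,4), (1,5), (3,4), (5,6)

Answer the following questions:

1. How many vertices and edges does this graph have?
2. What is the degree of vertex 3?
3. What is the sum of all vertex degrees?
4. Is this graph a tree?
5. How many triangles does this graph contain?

Count: 7 vertices, 6 edges.
Vertex 3 has neighbors [0, 4], degree = 2.
Handshaking lemma: 2 * 6 = 12.
A graph is a tree iff it is connected and has exactly n-1 edges. This graph is connected (all 7 vertices in one component) and has 7-1 = 6 edges. It is a tree.
Number of triangles = 0.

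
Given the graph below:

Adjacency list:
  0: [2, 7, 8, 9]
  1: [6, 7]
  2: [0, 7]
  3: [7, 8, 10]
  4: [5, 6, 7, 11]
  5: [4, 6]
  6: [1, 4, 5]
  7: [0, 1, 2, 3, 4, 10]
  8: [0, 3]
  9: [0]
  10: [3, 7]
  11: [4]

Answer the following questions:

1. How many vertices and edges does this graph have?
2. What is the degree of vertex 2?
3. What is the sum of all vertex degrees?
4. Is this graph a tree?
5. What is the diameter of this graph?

Count: 12 vertices, 16 edges.
Vertex 2 has neighbors [0, 7], degree = 2.
Handshaking lemma: 2 * 16 = 32.
A tree on 12 vertices has 11 edges. This graph has 16 edges (5 extra). Not a tree.
Diameter (longest shortest path) = 4.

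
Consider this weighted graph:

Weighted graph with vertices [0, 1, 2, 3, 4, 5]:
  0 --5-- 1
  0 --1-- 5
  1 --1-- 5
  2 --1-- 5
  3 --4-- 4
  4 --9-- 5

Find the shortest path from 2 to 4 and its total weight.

Using Dijkstra's algorithm from vertex 2:
Shortest path: 2 -> 5 -> 4
Total weight: 1 + 9 = 10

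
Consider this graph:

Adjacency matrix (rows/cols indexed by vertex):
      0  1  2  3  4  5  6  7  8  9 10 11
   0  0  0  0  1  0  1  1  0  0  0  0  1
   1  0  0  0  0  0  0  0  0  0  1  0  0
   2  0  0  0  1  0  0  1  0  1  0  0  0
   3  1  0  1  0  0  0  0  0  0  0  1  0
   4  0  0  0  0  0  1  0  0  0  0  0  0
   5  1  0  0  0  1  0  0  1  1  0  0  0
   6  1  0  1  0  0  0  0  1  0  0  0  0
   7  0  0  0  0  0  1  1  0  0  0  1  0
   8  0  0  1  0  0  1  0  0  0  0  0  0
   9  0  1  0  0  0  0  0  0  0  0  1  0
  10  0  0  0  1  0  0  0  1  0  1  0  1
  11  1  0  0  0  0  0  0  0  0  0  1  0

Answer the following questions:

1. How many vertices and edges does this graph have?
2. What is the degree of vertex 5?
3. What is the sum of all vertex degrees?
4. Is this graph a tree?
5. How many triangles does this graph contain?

Count: 12 vertices, 16 edges.
Vertex 5 has neighbors [0, 4, 7, 8], degree = 4.
Handshaking lemma: 2 * 16 = 32.
A tree on 12 vertices has 11 edges. This graph has 16 edges (5 extra). Not a tree.
Number of triangles = 0.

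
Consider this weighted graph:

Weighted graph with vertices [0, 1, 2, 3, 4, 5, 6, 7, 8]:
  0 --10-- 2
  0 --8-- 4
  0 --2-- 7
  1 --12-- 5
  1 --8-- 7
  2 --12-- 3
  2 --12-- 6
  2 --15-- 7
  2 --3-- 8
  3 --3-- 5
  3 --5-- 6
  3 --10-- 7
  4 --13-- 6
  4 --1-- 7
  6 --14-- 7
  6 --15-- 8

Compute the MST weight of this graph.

Applying Kruskal's algorithm (sort edges by weight, add if no cycle):
  Add (4,7) w=1
  Add (0,7) w=2
  Add (2,8) w=3
  Add (3,5) w=3
  Add (3,6) w=5
  Skip (0,4) w=8 (creates cycle)
  Add (1,7) w=8
  Add (0,2) w=10
  Add (3,7) w=10
  Skip (1,5) w=12 (creates cycle)
  Skip (2,3) w=12 (creates cycle)
  Skip (2,6) w=12 (creates cycle)
  Skip (4,6) w=13 (creates cycle)
  Skip (6,7) w=14 (creates cycle)
  Skip (2,7) w=15 (creates cycle)
  Skip (6,8) w=15 (creates cycle)
MST weight = 42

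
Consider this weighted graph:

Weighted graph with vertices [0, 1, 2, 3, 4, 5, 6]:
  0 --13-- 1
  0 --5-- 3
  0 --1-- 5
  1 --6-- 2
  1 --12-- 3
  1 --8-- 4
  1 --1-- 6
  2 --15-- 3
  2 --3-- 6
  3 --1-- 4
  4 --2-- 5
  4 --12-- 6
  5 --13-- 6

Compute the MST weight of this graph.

Applying Kruskal's algorithm (sort edges by weight, add if no cycle):
  Add (0,5) w=1
  Add (1,6) w=1
  Add (3,4) w=1
  Add (4,5) w=2
  Add (2,6) w=3
  Skip (0,3) w=5 (creates cycle)
  Skip (1,2) w=6 (creates cycle)
  Add (1,4) w=8
  Skip (1,3) w=12 (creates cycle)
  Skip (4,6) w=12 (creates cycle)
  Skip (0,1) w=13 (creates cycle)
  Skip (5,6) w=13 (creates cycle)
  Skip (2,3) w=15 (creates cycle)
MST weight = 16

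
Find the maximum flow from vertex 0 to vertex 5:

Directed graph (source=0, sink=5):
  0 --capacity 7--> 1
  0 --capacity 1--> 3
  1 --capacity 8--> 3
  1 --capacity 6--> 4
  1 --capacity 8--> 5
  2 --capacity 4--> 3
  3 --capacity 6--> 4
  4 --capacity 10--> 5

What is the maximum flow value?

Computing max flow:
  Flow on (0->1): 7/7
  Flow on (0->3): 1/1
  Flow on (1->5): 7/8
  Flow on (3->4): 1/6
  Flow on (4->5): 1/10
Maximum flow = 8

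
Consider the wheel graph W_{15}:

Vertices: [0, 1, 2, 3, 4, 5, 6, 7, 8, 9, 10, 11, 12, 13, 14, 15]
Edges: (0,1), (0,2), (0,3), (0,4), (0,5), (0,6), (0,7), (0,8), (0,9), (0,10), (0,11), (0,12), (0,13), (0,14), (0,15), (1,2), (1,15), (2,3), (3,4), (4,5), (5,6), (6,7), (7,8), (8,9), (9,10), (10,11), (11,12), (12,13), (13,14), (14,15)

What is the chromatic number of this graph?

W_{15} = C_{15} plus a hub adjacent to every cycle vertex.
The outer cycle needs 3 colors (odd cycle); the hub is adjacent to all of them so needs a fresh color.
Chromatic number = 3 + 1 = 4.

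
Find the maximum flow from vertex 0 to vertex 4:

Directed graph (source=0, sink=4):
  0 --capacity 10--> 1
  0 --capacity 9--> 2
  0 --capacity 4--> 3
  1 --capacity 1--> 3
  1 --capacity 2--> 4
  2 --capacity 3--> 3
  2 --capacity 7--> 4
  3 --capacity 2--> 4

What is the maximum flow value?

Computing max flow:
  Flow on (0->1): 3/10
  Flow on (0->2): 7/9
  Flow on (0->3): 1/4
  Flow on (1->3): 1/1
  Flow on (1->4): 2/2
  Flow on (2->4): 7/7
  Flow on (3->4): 2/2
Maximum flow = 11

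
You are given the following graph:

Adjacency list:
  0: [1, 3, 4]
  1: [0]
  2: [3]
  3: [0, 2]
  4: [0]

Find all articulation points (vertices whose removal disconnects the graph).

An articulation point is a vertex whose removal disconnects the graph.
Articulation points: [0, 3]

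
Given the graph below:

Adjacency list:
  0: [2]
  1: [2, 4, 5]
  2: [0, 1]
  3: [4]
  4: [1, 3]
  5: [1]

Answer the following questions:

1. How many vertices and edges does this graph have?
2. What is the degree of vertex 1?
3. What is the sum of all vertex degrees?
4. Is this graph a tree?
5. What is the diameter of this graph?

Count: 6 vertices, 5 edges.
Vertex 1 has neighbors [2, 4, 5], degree = 3.
Handshaking lemma: 2 * 5 = 10.
A graph is a tree iff it is connected and has exactly n-1 edges. This graph is connected (all 6 vertices in one component) and has 6-1 = 5 edges. It is a tree.
Diameter (longest shortest path) = 4.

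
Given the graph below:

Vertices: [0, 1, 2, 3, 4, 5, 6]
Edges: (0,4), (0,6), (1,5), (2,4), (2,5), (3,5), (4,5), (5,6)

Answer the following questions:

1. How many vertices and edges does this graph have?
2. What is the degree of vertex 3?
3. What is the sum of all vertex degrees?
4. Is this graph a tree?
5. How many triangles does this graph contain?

Count: 7 vertices, 8 edges.
Vertex 3 has neighbors [5], degree = 1.
Handshaking lemma: 2 * 8 = 16.
A tree on 7 vertices has 6 edges. This graph has 8 edges (2 extra). Not a tree.
Number of triangles = 1.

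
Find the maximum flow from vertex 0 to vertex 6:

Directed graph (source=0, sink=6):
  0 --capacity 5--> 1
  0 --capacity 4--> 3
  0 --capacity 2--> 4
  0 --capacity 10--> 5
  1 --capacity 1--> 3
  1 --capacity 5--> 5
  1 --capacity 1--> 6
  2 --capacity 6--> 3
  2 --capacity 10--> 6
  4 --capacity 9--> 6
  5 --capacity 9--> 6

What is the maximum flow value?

Computing max flow:
  Flow on (0->1): 1/5
  Flow on (0->4): 2/2
  Flow on (0->5): 9/10
  Flow on (1->6): 1/1
  Flow on (4->6): 2/9
  Flow on (5->6): 9/9
Maximum flow = 12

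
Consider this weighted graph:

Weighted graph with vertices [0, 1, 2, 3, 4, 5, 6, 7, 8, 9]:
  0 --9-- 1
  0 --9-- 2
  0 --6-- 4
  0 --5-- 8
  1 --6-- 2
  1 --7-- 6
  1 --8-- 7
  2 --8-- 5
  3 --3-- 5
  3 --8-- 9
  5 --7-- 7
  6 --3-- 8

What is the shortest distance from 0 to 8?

Using Dijkstra's algorithm from vertex 0:
Shortest path: 0 -> 8
Total weight: 5 = 5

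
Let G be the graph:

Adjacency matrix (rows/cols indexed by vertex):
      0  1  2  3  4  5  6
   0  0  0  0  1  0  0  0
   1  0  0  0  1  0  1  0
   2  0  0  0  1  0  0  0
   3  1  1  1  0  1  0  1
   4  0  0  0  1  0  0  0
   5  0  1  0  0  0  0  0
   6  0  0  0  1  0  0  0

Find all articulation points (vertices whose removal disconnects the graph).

An articulation point is a vertex whose removal disconnects the graph.
Articulation points: [1, 3]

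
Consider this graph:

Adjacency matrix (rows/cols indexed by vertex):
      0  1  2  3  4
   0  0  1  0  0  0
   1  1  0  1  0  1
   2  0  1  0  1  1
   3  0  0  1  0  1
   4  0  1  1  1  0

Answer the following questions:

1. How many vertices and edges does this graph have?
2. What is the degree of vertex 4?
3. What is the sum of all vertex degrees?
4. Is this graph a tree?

Count: 5 vertices, 6 edges.
Vertex 4 has neighbors [1, 2, 3], degree = 3.
Handshaking lemma: 2 * 6 = 12.
A tree on 5 vertices has 4 edges. This graph has 6 edges (2 extra). Not a tree.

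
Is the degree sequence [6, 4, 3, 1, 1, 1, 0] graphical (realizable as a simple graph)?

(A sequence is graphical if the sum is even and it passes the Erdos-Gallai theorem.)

Sum of degrees = 16. Sum is even but fails Erdos-Gallai. The sequence is NOT graphical.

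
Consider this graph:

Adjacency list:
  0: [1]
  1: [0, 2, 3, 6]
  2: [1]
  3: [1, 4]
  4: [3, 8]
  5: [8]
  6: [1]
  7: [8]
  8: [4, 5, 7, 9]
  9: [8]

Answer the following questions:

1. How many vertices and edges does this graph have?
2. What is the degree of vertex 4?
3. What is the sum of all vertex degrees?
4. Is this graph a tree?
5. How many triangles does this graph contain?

Count: 10 vertices, 9 edges.
Vertex 4 has neighbors [3, 8], degree = 2.
Handshaking lemma: 2 * 9 = 18.
A graph is a tree iff it is connected and has exactly n-1 edges. This graph is connected (all 10 vertices in one component) and has 10-1 = 9 edges. It is a tree.
Number of triangles = 0.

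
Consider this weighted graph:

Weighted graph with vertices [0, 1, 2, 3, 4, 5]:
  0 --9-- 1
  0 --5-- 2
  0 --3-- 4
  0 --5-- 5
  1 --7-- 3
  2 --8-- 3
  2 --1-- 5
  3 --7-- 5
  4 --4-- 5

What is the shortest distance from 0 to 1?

Using Dijkstra's algorithm from vertex 0:
Shortest path: 0 -> 1
Total weight: 9 = 9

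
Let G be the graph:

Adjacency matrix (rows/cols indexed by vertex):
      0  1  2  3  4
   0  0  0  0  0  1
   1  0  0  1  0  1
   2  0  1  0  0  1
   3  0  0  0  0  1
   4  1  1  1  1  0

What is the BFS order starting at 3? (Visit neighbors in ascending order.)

BFS from vertex 3 (neighbors processed in ascending order):
Visit order: 3, 4, 0, 1, 2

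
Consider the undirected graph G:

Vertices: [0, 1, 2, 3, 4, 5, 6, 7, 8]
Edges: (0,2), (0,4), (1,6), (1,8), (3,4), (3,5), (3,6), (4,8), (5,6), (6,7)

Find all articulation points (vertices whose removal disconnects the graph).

An articulation point is a vertex whose removal disconnects the graph.
Articulation points: [0, 4, 6]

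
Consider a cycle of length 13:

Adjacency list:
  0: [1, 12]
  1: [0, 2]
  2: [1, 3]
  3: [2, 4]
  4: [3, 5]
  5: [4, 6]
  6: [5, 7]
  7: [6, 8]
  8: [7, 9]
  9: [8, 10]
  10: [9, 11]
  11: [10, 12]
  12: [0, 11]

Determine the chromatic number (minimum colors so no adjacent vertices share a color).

This is an odd cycle (C_13). Odd cycles are not bipartite (any 2-coloring forces two adjacent vertices to match), and 3 colors suffice.
Chromatic number = 3.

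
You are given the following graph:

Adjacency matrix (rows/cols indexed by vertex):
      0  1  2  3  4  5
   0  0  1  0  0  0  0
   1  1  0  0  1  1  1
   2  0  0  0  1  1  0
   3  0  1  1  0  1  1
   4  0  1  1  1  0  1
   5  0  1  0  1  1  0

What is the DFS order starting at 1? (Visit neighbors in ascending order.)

DFS from vertex 1 (neighbors processed in ascending order):
Visit order: 1, 0, 3, 2, 4, 5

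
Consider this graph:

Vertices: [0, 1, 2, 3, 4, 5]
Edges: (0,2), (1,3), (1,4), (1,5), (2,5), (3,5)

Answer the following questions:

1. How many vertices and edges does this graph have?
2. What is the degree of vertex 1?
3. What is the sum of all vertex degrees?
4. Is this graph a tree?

Count: 6 vertices, 6 edges.
Vertex 1 has neighbors [3, 4, 5], degree = 3.
Handshaking lemma: 2 * 6 = 12.
A tree on 6 vertices has 5 edges. This graph has 6 edges (1 extra). Not a tree.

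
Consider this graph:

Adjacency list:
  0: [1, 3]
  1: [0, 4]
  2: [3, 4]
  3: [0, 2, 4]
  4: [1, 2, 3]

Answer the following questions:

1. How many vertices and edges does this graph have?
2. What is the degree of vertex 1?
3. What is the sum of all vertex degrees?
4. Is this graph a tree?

Count: 5 vertices, 6 edges.
Vertex 1 has neighbors [0, 4], degree = 2.
Handshaking lemma: 2 * 6 = 12.
A tree on 5 vertices has 4 edges. This graph has 6 edges (2 extra). Not a tree.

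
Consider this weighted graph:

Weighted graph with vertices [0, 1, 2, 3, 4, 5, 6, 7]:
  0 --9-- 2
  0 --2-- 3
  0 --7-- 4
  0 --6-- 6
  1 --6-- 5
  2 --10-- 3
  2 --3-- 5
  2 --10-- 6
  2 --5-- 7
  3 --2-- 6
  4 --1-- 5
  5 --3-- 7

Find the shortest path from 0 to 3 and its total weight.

Using Dijkstra's algorithm from vertex 0:
Shortest path: 0 -> 3
Total weight: 2 = 2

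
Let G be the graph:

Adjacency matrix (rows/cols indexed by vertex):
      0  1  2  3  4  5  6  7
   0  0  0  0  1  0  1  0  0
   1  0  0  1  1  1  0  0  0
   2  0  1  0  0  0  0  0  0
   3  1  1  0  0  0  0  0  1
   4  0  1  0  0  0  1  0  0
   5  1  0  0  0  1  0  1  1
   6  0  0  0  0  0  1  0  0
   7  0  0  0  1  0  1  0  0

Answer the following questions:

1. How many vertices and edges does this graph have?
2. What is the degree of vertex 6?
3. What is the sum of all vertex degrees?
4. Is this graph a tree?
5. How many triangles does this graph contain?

Count: 8 vertices, 9 edges.
Vertex 6 has neighbors [5], degree = 1.
Handshaking lemma: 2 * 9 = 18.
A tree on 8 vertices has 7 edges. This graph has 9 edges (2 extra). Not a tree.
Number of triangles = 0.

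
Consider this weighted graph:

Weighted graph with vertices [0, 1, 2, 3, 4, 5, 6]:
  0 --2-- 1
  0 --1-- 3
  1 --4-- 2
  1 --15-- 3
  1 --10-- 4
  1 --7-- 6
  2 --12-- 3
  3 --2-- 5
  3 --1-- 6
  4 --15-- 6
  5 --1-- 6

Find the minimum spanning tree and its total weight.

Applying Kruskal's algorithm (sort edges by weight, add if no cycle):
  Add (0,3) w=1
  Add (3,6) w=1
  Add (5,6) w=1
  Add (0,1) w=2
  Skip (3,5) w=2 (creates cycle)
  Add (1,2) w=4
  Skip (1,6) w=7 (creates cycle)
  Add (1,4) w=10
  Skip (2,3) w=12 (creates cycle)
  Skip (1,3) w=15 (creates cycle)
  Skip (4,6) w=15 (creates cycle)
MST weight = 19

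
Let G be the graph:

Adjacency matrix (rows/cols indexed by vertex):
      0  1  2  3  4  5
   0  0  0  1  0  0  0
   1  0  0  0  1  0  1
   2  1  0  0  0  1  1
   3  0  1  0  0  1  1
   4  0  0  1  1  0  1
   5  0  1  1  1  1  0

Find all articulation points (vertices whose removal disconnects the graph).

An articulation point is a vertex whose removal disconnects the graph.
Articulation points: [2]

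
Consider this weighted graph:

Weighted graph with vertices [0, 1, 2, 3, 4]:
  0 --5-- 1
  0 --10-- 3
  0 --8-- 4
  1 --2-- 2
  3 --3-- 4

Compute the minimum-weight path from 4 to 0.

Using Dijkstra's algorithm from vertex 4:
Shortest path: 4 -> 0
Total weight: 8 = 8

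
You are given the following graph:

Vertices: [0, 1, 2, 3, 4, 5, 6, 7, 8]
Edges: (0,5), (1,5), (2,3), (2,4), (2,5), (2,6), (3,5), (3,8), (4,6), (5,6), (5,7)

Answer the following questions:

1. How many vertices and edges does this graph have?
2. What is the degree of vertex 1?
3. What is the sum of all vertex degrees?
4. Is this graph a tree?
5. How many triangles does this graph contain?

Count: 9 vertices, 11 edges.
Vertex 1 has neighbors [5], degree = 1.
Handshaking lemma: 2 * 11 = 22.
A tree on 9 vertices has 8 edges. This graph has 11 edges (3 extra). Not a tree.
Number of triangles = 3.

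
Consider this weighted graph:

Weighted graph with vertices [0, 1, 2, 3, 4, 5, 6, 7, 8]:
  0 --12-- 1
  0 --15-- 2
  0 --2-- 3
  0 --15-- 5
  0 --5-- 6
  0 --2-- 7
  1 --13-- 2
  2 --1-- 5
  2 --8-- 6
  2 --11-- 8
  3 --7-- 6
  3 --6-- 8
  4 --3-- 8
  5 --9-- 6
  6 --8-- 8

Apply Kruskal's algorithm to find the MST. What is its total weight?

Applying Kruskal's algorithm (sort edges by weight, add if no cycle):
  Add (2,5) w=1
  Add (0,7) w=2
  Add (0,3) w=2
  Add (4,8) w=3
  Add (0,6) w=5
  Add (3,8) w=6
  Skip (3,6) w=7 (creates cycle)
  Add (2,6) w=8
  Skip (6,8) w=8 (creates cycle)
  Skip (5,6) w=9 (creates cycle)
  Skip (2,8) w=11 (creates cycle)
  Add (0,1) w=12
  Skip (1,2) w=13 (creates cycle)
  Skip (0,5) w=15 (creates cycle)
  Skip (0,2) w=15 (creates cycle)
MST weight = 39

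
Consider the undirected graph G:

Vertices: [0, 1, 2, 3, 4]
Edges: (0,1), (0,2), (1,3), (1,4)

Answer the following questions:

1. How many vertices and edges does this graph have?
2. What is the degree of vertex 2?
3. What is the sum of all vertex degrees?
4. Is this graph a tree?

Count: 5 vertices, 4 edges.
Vertex 2 has neighbors [0], degree = 1.
Handshaking lemma: 2 * 4 = 8.
A graph is a tree iff it is connected and has exactly n-1 edges. This graph is connected (all 5 vertices in one component) and has 5-1 = 4 edges. It is a tree.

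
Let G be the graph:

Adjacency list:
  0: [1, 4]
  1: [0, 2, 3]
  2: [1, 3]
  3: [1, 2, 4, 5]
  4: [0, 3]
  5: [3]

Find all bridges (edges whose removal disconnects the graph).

A bridge is an edge whose removal increases the number of connected components.
Bridges found: (3,5)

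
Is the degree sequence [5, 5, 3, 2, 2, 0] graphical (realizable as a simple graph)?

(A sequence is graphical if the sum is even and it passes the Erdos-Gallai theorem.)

Sum of degrees = 17. Sum is odd, so the sequence is NOT graphical.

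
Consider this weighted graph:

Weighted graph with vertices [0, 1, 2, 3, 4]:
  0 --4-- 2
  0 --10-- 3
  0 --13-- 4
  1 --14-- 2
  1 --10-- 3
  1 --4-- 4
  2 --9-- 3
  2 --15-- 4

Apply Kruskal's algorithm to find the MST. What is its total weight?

Applying Kruskal's algorithm (sort edges by weight, add if no cycle):
  Add (0,2) w=4
  Add (1,4) w=4
  Add (2,3) w=9
  Skip (0,3) w=10 (creates cycle)
  Add (1,3) w=10
  Skip (0,4) w=13 (creates cycle)
  Skip (1,2) w=14 (creates cycle)
  Skip (2,4) w=15 (creates cycle)
MST weight = 27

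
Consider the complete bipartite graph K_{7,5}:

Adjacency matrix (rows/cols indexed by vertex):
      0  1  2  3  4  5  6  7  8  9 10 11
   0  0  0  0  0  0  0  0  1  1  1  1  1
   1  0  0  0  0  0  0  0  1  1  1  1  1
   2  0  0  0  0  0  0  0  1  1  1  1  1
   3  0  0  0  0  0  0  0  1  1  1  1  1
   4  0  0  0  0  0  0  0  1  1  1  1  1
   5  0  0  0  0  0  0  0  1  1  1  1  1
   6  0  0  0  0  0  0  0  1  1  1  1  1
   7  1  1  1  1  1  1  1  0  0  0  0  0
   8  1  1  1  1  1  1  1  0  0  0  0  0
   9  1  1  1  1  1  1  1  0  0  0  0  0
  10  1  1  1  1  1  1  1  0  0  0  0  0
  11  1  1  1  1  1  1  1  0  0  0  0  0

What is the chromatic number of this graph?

K_{7,5} is bipartite: vertices split into two independent sets of size 7 and 5.
Color one set 0, the other 1. No adjacent vertices share a color.
Chromatic number = 2.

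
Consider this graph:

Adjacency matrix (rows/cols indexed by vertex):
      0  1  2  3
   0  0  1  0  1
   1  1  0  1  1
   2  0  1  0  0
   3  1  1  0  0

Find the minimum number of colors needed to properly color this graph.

The graph has a maximum clique of size 3 (lower bound on chromatic number).
A valid 3-coloring: {0: 1, 1: 0, 2: 1, 3: 2}.
Chromatic number = 3.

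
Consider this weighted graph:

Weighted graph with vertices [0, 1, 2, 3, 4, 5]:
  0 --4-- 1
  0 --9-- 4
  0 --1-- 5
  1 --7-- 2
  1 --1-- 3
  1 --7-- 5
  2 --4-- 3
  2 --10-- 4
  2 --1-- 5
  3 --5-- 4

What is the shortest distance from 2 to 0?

Using Dijkstra's algorithm from vertex 2:
Shortest path: 2 -> 5 -> 0
Total weight: 1 + 1 = 2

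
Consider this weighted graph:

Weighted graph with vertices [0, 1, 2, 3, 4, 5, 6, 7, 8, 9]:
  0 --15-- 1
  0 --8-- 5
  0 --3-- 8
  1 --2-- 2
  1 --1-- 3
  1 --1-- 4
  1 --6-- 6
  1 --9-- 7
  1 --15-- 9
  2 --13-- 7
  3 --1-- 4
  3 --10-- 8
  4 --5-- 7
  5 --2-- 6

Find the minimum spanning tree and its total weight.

Applying Kruskal's algorithm (sort edges by weight, add if no cycle):
  Add (1,3) w=1
  Add (1,4) w=1
  Skip (3,4) w=1 (creates cycle)
  Add (1,2) w=2
  Add (5,6) w=2
  Add (0,8) w=3
  Add (4,7) w=5
  Add (1,6) w=6
  Add (0,5) w=8
  Skip (1,7) w=9 (creates cycle)
  Skip (3,8) w=10 (creates cycle)
  Skip (2,7) w=13 (creates cycle)
  Skip (0,1) w=15 (creates cycle)
  Add (1,9) w=15
MST weight = 43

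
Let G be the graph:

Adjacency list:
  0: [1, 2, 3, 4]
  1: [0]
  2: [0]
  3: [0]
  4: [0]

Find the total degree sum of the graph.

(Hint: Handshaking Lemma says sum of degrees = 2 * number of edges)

Count edges: 4 edges.
By Handshaking Lemma: sum of degrees = 2 * 4 = 8.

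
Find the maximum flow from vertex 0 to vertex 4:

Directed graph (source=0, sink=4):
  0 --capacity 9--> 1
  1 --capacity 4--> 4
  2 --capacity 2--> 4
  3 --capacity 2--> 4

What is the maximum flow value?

Computing max flow:
  Flow on (0->1): 4/9
  Flow on (1->4): 4/4
Maximum flow = 4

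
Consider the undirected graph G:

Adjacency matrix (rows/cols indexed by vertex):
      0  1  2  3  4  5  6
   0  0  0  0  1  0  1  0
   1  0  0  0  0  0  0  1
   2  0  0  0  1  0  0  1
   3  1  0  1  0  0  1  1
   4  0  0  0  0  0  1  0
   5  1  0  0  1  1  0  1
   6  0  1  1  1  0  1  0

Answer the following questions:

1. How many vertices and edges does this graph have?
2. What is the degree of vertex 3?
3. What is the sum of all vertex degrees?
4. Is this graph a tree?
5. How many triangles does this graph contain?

Count: 7 vertices, 9 edges.
Vertex 3 has neighbors [0, 2, 5, 6], degree = 4.
Handshaking lemma: 2 * 9 = 18.
A tree on 7 vertices has 6 edges. This graph has 9 edges (3 extra). Not a tree.
Number of triangles = 3.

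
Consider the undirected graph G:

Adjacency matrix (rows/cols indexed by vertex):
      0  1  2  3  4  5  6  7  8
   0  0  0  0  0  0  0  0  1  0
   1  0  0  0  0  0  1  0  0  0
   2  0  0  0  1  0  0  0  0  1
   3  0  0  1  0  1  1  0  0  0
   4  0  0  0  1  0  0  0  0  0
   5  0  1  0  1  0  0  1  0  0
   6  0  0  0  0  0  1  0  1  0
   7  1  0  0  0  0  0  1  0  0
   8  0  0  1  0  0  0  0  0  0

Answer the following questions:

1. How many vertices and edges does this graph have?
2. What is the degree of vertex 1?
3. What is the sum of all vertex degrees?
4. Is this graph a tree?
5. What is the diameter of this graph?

Count: 9 vertices, 8 edges.
Vertex 1 has neighbors [5], degree = 1.
Handshaking lemma: 2 * 8 = 16.
A graph is a tree iff it is connected and has exactly n-1 edges. This graph is connected (all 9 vertices in one component) and has 9-1 = 8 edges. It is a tree.
Diameter (longest shortest path) = 6.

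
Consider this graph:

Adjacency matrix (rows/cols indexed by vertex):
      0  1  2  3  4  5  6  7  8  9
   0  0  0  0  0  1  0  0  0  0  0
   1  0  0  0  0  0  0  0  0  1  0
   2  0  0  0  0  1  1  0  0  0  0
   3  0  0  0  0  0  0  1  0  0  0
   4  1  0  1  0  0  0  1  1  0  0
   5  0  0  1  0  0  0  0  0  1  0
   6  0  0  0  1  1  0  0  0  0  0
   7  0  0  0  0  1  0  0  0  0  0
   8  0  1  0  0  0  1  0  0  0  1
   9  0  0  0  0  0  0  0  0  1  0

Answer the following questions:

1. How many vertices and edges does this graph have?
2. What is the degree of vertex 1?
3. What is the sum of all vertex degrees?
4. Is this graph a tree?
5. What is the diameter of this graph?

Count: 10 vertices, 9 edges.
Vertex 1 has neighbors [8], degree = 1.
Handshaking lemma: 2 * 9 = 18.
A graph is a tree iff it is connected and has exactly n-1 edges. This graph is connected (all 10 vertices in one component) and has 10-1 = 9 edges. It is a tree.
Diameter (longest shortest path) = 6.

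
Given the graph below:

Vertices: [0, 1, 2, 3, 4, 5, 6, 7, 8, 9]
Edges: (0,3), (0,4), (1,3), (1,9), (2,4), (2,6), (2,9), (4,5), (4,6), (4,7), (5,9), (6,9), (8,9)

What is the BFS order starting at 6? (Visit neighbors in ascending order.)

BFS from vertex 6 (neighbors processed in ascending order):
Visit order: 6, 2, 4, 9, 0, 5, 7, 1, 8, 3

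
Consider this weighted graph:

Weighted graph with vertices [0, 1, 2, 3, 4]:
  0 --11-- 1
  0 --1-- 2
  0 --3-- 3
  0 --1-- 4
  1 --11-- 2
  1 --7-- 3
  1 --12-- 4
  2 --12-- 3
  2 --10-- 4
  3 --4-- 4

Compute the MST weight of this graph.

Applying Kruskal's algorithm (sort edges by weight, add if no cycle):
  Add (0,4) w=1
  Add (0,2) w=1
  Add (0,3) w=3
  Skip (3,4) w=4 (creates cycle)
  Add (1,3) w=7
  Skip (2,4) w=10 (creates cycle)
  Skip (0,1) w=11 (creates cycle)
  Skip (1,2) w=11 (creates cycle)
  Skip (1,4) w=12 (creates cycle)
  Skip (2,3) w=12 (creates cycle)
MST weight = 12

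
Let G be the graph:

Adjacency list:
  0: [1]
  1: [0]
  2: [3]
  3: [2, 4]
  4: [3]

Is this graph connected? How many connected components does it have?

Checking connectivity: the graph has 2 connected component(s).
Components: [[0, 1], [2, 3, 4]]. The graph is NOT connected.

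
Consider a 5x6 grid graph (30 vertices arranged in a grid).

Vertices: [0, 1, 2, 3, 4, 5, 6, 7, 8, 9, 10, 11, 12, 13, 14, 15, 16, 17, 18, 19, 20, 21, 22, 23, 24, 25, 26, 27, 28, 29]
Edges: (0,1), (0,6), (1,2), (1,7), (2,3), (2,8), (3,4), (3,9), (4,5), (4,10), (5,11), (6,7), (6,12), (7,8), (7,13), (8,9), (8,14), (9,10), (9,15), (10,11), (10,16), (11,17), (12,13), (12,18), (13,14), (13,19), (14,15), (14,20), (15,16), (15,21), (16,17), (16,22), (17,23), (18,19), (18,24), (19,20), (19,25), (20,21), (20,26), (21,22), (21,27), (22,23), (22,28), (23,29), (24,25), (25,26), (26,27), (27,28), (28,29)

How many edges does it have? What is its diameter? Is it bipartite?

A 5x6 grid has 24 vertical edges and 25 horizontal edges.
Total edges = 24 + 25 = 49.
Diameter = (5-1) + (6-1) = 9 (corner to opposite corner).
Grid graphs are bipartite (checkerboard coloring).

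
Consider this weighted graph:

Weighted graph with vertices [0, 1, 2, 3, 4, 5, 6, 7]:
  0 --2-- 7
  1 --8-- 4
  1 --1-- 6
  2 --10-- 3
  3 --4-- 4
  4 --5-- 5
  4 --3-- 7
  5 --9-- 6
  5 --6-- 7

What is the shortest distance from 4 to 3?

Using Dijkstra's algorithm from vertex 4:
Shortest path: 4 -> 3
Total weight: 4 = 4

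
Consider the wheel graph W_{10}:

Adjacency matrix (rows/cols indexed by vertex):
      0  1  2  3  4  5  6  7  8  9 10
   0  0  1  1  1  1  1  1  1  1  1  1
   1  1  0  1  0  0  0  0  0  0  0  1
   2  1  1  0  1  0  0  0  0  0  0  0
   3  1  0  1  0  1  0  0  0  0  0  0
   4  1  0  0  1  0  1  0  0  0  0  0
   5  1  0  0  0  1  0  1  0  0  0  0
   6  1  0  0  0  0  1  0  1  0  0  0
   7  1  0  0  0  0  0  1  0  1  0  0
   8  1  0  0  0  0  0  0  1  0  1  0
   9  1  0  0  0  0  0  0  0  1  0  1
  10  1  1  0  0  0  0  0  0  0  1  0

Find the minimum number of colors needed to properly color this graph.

W_{10} = C_{10} plus a hub adjacent to every cycle vertex.
The outer cycle needs 2 colors (even cycle); the hub is adjacent to all of them so needs a fresh color.
Chromatic number = 2 + 1 = 3.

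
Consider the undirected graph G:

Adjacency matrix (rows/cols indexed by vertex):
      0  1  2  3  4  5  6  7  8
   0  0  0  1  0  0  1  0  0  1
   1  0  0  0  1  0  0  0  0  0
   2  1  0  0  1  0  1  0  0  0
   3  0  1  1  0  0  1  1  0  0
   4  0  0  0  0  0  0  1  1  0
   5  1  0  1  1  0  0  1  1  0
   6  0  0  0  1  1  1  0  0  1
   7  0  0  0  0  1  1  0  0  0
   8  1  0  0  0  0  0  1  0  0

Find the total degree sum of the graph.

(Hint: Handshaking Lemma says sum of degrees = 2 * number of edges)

Count edges: 13 edges.
By Handshaking Lemma: sum of degrees = 2 * 13 = 26.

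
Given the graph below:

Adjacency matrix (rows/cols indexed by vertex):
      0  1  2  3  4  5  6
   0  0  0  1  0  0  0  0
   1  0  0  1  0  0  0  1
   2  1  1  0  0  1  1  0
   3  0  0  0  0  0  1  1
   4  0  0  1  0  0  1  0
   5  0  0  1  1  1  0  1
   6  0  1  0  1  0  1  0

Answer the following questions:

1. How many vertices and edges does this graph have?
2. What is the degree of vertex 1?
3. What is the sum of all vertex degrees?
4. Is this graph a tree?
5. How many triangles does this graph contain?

Count: 7 vertices, 9 edges.
Vertex 1 has neighbors [2, 6], degree = 2.
Handshaking lemma: 2 * 9 = 18.
A tree on 7 vertices has 6 edges. This graph has 9 edges (3 extra). Not a tree.
Number of triangles = 2.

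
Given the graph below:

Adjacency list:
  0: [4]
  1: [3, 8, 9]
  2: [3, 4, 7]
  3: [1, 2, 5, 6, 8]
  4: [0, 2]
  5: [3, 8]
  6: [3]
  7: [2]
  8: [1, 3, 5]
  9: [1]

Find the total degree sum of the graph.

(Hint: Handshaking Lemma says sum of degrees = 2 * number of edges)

Count edges: 11 edges.
By Handshaking Lemma: sum of degrees = 2 * 11 = 22.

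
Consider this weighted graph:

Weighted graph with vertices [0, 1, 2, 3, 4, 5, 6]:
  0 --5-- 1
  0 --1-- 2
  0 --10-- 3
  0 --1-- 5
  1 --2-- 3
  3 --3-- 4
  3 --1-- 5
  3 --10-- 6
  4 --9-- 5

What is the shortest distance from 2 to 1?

Using Dijkstra's algorithm from vertex 2:
Shortest path: 2 -> 0 -> 5 -> 3 -> 1
Total weight: 1 + 1 + 1 + 2 = 5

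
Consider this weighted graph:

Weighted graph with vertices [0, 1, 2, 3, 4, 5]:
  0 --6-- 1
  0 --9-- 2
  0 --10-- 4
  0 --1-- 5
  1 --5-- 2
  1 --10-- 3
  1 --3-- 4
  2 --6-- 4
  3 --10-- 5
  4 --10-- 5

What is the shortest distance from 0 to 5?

Using Dijkstra's algorithm from vertex 0:
Shortest path: 0 -> 5
Total weight: 1 = 1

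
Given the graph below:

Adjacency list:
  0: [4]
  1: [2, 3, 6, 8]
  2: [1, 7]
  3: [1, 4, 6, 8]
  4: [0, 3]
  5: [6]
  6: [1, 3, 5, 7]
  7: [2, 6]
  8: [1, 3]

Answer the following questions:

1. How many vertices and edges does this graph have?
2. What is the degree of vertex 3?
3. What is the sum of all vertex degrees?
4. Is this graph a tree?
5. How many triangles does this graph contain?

Count: 9 vertices, 11 edges.
Vertex 3 has neighbors [1, 4, 6, 8], degree = 4.
Handshaking lemma: 2 * 11 = 22.
A tree on 9 vertices has 8 edges. This graph has 11 edges (3 extra). Not a tree.
Number of triangles = 2.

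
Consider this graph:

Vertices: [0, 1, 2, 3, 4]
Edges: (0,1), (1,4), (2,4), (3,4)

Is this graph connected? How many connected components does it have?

Checking connectivity: the graph has 1 connected component(s).
All vertices are reachable from each other. The graph IS connected.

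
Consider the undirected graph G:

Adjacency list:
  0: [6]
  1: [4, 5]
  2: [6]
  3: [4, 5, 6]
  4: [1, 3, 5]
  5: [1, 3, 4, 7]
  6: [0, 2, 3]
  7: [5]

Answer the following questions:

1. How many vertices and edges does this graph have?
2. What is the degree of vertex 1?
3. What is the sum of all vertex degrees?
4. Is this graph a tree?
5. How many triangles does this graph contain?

Count: 8 vertices, 9 edges.
Vertex 1 has neighbors [4, 5], degree = 2.
Handshaking lemma: 2 * 9 = 18.
A tree on 8 vertices has 7 edges. This graph has 9 edges (2 extra). Not a tree.
Number of triangles = 2.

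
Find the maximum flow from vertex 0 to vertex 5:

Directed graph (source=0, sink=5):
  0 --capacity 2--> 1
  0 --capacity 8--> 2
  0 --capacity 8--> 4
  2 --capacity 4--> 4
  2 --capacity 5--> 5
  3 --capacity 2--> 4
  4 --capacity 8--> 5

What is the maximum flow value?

Computing max flow:
  Flow on (0->2): 5/8
  Flow on (0->4): 8/8
  Flow on (2->5): 5/5
  Flow on (4->5): 8/8
Maximum flow = 13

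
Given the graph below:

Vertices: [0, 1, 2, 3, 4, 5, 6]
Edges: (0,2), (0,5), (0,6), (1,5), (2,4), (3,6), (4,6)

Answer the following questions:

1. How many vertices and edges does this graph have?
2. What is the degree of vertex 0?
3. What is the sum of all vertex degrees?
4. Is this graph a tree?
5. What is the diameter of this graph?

Count: 7 vertices, 7 edges.
Vertex 0 has neighbors [2, 5, 6], degree = 3.
Handshaking lemma: 2 * 7 = 14.
A tree on 7 vertices has 6 edges. This graph has 7 edges (1 extra). Not a tree.
Diameter (longest shortest path) = 4.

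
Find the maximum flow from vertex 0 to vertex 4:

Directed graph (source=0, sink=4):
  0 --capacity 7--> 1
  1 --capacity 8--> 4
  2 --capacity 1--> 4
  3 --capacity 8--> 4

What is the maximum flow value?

Computing max flow:
  Flow on (0->1): 7/7
  Flow on (1->4): 7/8
Maximum flow = 7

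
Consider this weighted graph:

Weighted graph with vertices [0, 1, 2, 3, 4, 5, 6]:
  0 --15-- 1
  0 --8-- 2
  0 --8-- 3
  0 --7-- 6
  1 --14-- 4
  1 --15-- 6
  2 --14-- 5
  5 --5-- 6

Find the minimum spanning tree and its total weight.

Applying Kruskal's algorithm (sort edges by weight, add if no cycle):
  Add (5,6) w=5
  Add (0,6) w=7
  Add (0,2) w=8
  Add (0,3) w=8
  Add (1,4) w=14
  Skip (2,5) w=14 (creates cycle)
  Add (0,1) w=15
  Skip (1,6) w=15 (creates cycle)
MST weight = 57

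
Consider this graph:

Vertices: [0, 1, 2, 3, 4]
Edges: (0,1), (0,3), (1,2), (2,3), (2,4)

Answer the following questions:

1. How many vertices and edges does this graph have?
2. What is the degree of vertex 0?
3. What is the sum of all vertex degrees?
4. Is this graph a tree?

Count: 5 vertices, 5 edges.
Vertex 0 has neighbors [1, 3], degree = 2.
Handshaking lemma: 2 * 5 = 10.
A tree on 5 vertices has 4 edges. This graph has 5 edges (1 extra). Not a tree.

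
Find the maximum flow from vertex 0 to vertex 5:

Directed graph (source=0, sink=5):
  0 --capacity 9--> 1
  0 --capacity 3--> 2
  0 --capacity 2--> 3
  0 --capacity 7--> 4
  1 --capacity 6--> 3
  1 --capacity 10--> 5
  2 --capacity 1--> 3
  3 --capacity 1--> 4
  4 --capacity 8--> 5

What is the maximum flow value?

Computing max flow:
  Flow on (0->1): 9/9
  Flow on (0->2): 1/3
  Flow on (0->4): 7/7
  Flow on (1->5): 9/10
  Flow on (2->3): 1/1
  Flow on (3->4): 1/1
  Flow on (4->5): 8/8
Maximum flow = 17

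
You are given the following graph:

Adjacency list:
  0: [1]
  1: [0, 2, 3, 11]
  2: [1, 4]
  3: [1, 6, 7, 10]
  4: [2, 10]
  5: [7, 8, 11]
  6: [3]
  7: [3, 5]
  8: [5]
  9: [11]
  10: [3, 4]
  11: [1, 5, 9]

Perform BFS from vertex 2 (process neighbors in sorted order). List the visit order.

BFS from vertex 2 (neighbors processed in ascending order):
Visit order: 2, 1, 4, 0, 3, 11, 10, 6, 7, 5, 9, 8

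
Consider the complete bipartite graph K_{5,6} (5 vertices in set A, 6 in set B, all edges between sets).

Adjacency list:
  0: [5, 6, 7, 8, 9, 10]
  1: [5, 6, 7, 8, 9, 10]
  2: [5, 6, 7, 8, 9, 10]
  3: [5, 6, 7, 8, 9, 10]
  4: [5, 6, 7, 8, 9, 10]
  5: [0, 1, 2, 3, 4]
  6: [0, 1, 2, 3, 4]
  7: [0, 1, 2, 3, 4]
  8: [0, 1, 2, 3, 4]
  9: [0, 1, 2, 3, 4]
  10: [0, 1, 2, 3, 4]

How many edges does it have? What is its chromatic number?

K_{5,6} has 5 * 6 = 30 edges.
Bipartite graphs have chromatic number 2 (color each partition differently).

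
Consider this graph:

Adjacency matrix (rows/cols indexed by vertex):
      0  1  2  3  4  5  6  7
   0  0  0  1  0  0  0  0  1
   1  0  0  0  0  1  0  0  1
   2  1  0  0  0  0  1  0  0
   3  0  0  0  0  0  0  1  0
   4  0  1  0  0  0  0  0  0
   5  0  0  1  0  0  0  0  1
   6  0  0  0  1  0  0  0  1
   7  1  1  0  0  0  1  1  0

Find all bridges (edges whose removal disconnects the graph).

A bridge is an edge whose removal increases the number of connected components.
Bridges found: (1,4), (1,7), (3,6), (6,7)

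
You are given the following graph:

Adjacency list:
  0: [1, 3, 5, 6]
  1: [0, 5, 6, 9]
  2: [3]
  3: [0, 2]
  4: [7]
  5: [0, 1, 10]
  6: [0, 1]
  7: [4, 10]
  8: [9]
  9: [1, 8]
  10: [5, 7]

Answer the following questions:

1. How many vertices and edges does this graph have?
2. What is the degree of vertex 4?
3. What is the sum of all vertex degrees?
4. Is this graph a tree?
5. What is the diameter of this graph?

Count: 11 vertices, 12 edges.
Vertex 4 has neighbors [7], degree = 1.
Handshaking lemma: 2 * 12 = 24.
A tree on 11 vertices has 10 edges. This graph has 12 edges (2 extra). Not a tree.
Diameter (longest shortest path) = 6.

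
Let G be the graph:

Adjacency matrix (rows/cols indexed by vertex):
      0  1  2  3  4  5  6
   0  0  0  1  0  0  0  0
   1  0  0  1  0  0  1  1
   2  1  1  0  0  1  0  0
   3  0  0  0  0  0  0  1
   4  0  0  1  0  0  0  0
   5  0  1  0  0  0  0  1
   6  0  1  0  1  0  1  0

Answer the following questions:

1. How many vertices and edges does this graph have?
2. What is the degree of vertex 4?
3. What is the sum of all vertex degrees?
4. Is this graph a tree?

Count: 7 vertices, 7 edges.
Vertex 4 has neighbors [2], degree = 1.
Handshaking lemma: 2 * 7 = 14.
A tree on 7 vertices has 6 edges. This graph has 7 edges (1 extra). Not a tree.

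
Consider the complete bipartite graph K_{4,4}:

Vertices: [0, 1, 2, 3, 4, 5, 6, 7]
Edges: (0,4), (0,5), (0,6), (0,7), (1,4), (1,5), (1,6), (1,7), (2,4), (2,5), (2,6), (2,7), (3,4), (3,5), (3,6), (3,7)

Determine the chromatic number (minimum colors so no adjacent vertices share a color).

K_{4,4} is bipartite: vertices split into two independent sets of size 4 and 4.
Color one set 0, the other 1. No adjacent vertices share a color.
Chromatic number = 2.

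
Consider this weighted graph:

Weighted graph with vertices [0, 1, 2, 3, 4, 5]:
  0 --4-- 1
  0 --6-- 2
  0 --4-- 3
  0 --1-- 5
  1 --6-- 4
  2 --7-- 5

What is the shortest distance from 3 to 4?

Using Dijkstra's algorithm from vertex 3:
Shortest path: 3 -> 0 -> 1 -> 4
Total weight: 4 + 4 + 6 = 14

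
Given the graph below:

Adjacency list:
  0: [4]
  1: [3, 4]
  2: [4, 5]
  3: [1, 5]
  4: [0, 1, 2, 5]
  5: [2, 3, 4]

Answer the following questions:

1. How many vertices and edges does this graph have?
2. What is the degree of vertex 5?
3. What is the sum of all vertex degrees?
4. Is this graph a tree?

Count: 6 vertices, 7 edges.
Vertex 5 has neighbors [2, 3, 4], degree = 3.
Handshaking lemma: 2 * 7 = 14.
A tree on 6 vertices has 5 edges. This graph has 7 edges (2 extra). Not a tree.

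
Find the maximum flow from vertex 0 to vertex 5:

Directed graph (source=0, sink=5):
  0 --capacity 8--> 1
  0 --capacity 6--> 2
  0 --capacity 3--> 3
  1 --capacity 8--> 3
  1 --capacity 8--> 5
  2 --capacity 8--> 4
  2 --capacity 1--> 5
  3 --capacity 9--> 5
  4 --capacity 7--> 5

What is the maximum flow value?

Computing max flow:
  Flow on (0->1): 8/8
  Flow on (0->2): 6/6
  Flow on (0->3): 3/3
  Flow on (1->5): 8/8
  Flow on (2->4): 5/8
  Flow on (2->5): 1/1
  Flow on (3->5): 3/9
  Flow on (4->5): 5/7
Maximum flow = 17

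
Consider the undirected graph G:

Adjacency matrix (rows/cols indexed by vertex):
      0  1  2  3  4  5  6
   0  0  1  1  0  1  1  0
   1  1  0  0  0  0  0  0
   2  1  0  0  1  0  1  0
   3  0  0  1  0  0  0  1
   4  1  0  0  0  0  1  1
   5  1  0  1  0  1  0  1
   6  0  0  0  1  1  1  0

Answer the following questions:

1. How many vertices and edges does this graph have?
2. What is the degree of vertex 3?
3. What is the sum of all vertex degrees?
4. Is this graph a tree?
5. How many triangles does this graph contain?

Count: 7 vertices, 10 edges.
Vertex 3 has neighbors [2, 6], degree = 2.
Handshaking lemma: 2 * 10 = 20.
A tree on 7 vertices has 6 edges. This graph has 10 edges (4 extra). Not a tree.
Number of triangles = 3.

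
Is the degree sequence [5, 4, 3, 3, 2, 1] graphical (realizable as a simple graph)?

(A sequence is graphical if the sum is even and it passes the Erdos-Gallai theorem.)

Sum of degrees = 18. Sum is even and passes Erdos-Gallai. The sequence IS graphical.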